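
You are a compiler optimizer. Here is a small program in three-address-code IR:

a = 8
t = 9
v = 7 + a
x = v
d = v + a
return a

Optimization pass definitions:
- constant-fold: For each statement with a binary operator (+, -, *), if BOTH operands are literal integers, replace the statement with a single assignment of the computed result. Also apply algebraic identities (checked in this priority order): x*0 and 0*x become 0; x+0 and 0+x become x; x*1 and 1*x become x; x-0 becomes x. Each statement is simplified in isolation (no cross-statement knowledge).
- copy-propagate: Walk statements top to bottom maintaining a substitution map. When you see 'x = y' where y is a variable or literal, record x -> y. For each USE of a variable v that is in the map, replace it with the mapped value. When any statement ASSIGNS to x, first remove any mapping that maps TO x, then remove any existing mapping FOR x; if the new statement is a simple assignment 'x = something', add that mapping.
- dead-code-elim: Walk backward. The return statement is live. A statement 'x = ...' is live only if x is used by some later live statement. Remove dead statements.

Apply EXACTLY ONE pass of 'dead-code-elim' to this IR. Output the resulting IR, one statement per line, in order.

Applying dead-code-elim statement-by-statement:
  [6] return a  -> KEEP (return); live=['a']
  [5] d = v + a  -> DEAD (d not live)
  [4] x = v  -> DEAD (x not live)
  [3] v = 7 + a  -> DEAD (v not live)
  [2] t = 9  -> DEAD (t not live)
  [1] a = 8  -> KEEP; live=[]
Result (2 stmts):
  a = 8
  return a

Answer: a = 8
return a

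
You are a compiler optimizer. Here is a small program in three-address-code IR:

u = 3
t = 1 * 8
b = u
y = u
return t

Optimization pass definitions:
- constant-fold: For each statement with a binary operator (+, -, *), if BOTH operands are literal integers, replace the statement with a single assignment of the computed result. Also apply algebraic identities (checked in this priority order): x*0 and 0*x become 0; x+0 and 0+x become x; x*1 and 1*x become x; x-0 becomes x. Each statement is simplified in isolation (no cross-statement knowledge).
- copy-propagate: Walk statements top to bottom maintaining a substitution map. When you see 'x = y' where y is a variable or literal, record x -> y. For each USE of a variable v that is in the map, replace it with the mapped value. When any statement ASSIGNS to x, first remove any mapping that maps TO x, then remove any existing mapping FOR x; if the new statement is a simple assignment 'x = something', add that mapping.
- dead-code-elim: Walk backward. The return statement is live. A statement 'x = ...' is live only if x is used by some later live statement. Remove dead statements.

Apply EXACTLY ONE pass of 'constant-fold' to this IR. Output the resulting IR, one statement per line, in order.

Answer: u = 3
t = 8
b = u
y = u
return t

Derivation:
Applying constant-fold statement-by-statement:
  [1] u = 3  (unchanged)
  [2] t = 1 * 8  -> t = 8
  [3] b = u  (unchanged)
  [4] y = u  (unchanged)
  [5] return t  (unchanged)
Result (5 stmts):
  u = 3
  t = 8
  b = u
  y = u
  return t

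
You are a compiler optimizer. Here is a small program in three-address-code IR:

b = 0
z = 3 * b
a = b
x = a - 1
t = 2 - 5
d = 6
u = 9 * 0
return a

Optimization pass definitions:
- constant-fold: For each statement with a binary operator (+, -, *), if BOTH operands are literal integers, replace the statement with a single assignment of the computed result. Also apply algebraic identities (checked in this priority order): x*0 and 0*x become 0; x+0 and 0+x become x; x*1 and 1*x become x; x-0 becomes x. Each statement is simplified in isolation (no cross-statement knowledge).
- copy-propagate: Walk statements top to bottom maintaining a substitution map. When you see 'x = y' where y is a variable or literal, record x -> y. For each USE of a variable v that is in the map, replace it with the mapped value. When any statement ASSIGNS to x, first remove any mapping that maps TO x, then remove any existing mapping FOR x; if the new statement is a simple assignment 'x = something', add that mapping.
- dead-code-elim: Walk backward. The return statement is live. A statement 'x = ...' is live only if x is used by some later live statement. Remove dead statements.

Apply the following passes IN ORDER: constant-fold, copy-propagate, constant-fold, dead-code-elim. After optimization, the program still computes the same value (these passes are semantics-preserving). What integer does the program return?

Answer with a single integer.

Answer: 0

Derivation:
Initial IR:
  b = 0
  z = 3 * b
  a = b
  x = a - 1
  t = 2 - 5
  d = 6
  u = 9 * 0
  return a
After constant-fold (8 stmts):
  b = 0
  z = 3 * b
  a = b
  x = a - 1
  t = -3
  d = 6
  u = 0
  return a
After copy-propagate (8 stmts):
  b = 0
  z = 3 * 0
  a = 0
  x = 0 - 1
  t = -3
  d = 6
  u = 0
  return 0
After constant-fold (8 stmts):
  b = 0
  z = 0
  a = 0
  x = -1
  t = -3
  d = 6
  u = 0
  return 0
After dead-code-elim (1 stmts):
  return 0
Evaluate:
  b = 0  =>  b = 0
  z = 3 * b  =>  z = 0
  a = b  =>  a = 0
  x = a - 1  =>  x = -1
  t = 2 - 5  =>  t = -3
  d = 6  =>  d = 6
  u = 9 * 0  =>  u = 0
  return a = 0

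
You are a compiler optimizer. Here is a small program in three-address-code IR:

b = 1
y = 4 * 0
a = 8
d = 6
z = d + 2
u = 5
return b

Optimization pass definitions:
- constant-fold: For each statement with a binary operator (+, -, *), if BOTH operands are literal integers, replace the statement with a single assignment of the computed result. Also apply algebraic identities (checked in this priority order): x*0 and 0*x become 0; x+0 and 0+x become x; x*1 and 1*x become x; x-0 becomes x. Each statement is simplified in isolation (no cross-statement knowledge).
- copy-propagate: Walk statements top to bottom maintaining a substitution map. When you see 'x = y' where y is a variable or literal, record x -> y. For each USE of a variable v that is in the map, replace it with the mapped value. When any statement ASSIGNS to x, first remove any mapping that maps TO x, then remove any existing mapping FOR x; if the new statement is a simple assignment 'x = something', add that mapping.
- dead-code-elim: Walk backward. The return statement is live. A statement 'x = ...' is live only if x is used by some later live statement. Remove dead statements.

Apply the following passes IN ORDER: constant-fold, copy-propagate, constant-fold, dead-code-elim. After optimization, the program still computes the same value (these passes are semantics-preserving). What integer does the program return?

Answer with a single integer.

Answer: 1

Derivation:
Initial IR:
  b = 1
  y = 4 * 0
  a = 8
  d = 6
  z = d + 2
  u = 5
  return b
After constant-fold (7 stmts):
  b = 1
  y = 0
  a = 8
  d = 6
  z = d + 2
  u = 5
  return b
After copy-propagate (7 stmts):
  b = 1
  y = 0
  a = 8
  d = 6
  z = 6 + 2
  u = 5
  return 1
After constant-fold (7 stmts):
  b = 1
  y = 0
  a = 8
  d = 6
  z = 8
  u = 5
  return 1
After dead-code-elim (1 stmts):
  return 1
Evaluate:
  b = 1  =>  b = 1
  y = 4 * 0  =>  y = 0
  a = 8  =>  a = 8
  d = 6  =>  d = 6
  z = d + 2  =>  z = 8
  u = 5  =>  u = 5
  return b = 1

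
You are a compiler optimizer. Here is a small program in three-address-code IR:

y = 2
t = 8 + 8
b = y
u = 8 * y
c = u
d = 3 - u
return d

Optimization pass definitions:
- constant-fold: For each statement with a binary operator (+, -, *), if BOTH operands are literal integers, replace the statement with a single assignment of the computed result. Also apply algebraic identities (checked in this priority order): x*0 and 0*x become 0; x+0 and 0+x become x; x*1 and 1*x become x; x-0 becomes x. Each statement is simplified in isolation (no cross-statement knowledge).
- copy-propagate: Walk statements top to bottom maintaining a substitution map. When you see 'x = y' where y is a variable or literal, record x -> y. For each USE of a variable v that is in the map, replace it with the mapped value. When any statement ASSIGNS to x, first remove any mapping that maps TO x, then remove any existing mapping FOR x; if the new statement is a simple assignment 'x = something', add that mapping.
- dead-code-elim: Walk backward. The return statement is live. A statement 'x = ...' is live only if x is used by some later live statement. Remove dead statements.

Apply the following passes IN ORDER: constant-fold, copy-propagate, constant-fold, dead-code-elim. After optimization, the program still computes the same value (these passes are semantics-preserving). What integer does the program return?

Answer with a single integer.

Answer: -13

Derivation:
Initial IR:
  y = 2
  t = 8 + 8
  b = y
  u = 8 * y
  c = u
  d = 3 - u
  return d
After constant-fold (7 stmts):
  y = 2
  t = 16
  b = y
  u = 8 * y
  c = u
  d = 3 - u
  return d
After copy-propagate (7 stmts):
  y = 2
  t = 16
  b = 2
  u = 8 * 2
  c = u
  d = 3 - u
  return d
After constant-fold (7 stmts):
  y = 2
  t = 16
  b = 2
  u = 16
  c = u
  d = 3 - u
  return d
After dead-code-elim (3 stmts):
  u = 16
  d = 3 - u
  return d
Evaluate:
  y = 2  =>  y = 2
  t = 8 + 8  =>  t = 16
  b = y  =>  b = 2
  u = 8 * y  =>  u = 16
  c = u  =>  c = 16
  d = 3 - u  =>  d = -13
  return d = -13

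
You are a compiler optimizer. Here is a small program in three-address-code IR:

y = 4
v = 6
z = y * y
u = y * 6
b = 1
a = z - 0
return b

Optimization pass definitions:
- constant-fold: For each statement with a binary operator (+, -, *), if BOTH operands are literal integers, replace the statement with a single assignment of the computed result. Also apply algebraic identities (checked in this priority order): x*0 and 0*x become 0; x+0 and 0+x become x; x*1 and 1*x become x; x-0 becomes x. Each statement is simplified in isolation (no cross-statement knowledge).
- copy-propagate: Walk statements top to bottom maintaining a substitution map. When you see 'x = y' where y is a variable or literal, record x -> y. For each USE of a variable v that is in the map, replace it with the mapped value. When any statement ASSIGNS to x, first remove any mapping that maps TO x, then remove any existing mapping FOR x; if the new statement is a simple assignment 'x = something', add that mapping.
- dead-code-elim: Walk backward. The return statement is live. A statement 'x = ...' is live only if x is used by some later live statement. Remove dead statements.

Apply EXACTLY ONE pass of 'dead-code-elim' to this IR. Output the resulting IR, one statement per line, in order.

Applying dead-code-elim statement-by-statement:
  [7] return b  -> KEEP (return); live=['b']
  [6] a = z - 0  -> DEAD (a not live)
  [5] b = 1  -> KEEP; live=[]
  [4] u = y * 6  -> DEAD (u not live)
  [3] z = y * y  -> DEAD (z not live)
  [2] v = 6  -> DEAD (v not live)
  [1] y = 4  -> DEAD (y not live)
Result (2 stmts):
  b = 1
  return b

Answer: b = 1
return b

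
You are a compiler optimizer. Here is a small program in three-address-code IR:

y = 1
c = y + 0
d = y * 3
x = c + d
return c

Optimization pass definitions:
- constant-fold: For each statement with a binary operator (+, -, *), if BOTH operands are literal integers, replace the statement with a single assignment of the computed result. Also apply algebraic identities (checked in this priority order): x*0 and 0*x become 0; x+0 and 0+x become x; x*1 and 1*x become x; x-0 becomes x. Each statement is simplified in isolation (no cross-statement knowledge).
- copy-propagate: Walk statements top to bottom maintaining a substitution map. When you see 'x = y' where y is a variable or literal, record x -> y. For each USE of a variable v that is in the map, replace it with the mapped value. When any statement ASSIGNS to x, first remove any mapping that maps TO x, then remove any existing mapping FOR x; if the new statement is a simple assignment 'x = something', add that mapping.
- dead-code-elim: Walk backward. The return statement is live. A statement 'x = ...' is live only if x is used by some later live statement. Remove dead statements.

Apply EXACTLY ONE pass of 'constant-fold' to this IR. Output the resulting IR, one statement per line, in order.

Answer: y = 1
c = y
d = y * 3
x = c + d
return c

Derivation:
Applying constant-fold statement-by-statement:
  [1] y = 1  (unchanged)
  [2] c = y + 0  -> c = y
  [3] d = y * 3  (unchanged)
  [4] x = c + d  (unchanged)
  [5] return c  (unchanged)
Result (5 stmts):
  y = 1
  c = y
  d = y * 3
  x = c + d
  return c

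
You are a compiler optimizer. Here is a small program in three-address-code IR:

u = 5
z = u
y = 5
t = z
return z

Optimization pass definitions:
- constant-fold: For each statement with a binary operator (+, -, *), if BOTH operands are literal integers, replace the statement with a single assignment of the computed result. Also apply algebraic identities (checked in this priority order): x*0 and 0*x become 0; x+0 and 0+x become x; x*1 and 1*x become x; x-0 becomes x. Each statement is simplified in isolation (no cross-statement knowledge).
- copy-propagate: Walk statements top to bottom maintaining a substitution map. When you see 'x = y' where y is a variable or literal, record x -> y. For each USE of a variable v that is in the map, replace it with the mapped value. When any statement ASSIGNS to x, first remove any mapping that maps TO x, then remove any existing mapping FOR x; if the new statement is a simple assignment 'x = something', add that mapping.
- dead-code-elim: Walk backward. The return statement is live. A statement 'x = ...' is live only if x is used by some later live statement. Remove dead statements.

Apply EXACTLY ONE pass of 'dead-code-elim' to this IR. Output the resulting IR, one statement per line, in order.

Answer: u = 5
z = u
return z

Derivation:
Applying dead-code-elim statement-by-statement:
  [5] return z  -> KEEP (return); live=['z']
  [4] t = z  -> DEAD (t not live)
  [3] y = 5  -> DEAD (y not live)
  [2] z = u  -> KEEP; live=['u']
  [1] u = 5  -> KEEP; live=[]
Result (3 stmts):
  u = 5
  z = u
  return z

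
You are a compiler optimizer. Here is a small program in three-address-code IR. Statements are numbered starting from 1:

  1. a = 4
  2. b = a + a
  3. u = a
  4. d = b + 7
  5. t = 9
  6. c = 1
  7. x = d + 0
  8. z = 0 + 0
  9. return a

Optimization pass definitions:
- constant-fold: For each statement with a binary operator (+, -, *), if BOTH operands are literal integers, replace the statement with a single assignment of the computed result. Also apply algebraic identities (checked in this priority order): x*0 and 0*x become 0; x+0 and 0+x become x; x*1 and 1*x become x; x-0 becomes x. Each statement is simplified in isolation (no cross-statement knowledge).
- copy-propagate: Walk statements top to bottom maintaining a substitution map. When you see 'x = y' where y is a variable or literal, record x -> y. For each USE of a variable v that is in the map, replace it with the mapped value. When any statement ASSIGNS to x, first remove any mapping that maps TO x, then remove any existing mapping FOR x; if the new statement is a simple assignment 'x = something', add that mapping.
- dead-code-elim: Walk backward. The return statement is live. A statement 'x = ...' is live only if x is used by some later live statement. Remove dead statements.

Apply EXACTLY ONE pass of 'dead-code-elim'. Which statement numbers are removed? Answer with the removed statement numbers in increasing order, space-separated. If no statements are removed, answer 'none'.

Answer: 2 3 4 5 6 7 8

Derivation:
Backward liveness scan:
Stmt 1 'a = 4': KEEP (a is live); live-in = []
Stmt 2 'b = a + a': DEAD (b not in live set ['a'])
Stmt 3 'u = a': DEAD (u not in live set ['a'])
Stmt 4 'd = b + 7': DEAD (d not in live set ['a'])
Stmt 5 't = 9': DEAD (t not in live set ['a'])
Stmt 6 'c = 1': DEAD (c not in live set ['a'])
Stmt 7 'x = d + 0': DEAD (x not in live set ['a'])
Stmt 8 'z = 0 + 0': DEAD (z not in live set ['a'])
Stmt 9 'return a': KEEP (return); live-in = ['a']
Removed statement numbers: [2, 3, 4, 5, 6, 7, 8]
Surviving IR:
  a = 4
  return a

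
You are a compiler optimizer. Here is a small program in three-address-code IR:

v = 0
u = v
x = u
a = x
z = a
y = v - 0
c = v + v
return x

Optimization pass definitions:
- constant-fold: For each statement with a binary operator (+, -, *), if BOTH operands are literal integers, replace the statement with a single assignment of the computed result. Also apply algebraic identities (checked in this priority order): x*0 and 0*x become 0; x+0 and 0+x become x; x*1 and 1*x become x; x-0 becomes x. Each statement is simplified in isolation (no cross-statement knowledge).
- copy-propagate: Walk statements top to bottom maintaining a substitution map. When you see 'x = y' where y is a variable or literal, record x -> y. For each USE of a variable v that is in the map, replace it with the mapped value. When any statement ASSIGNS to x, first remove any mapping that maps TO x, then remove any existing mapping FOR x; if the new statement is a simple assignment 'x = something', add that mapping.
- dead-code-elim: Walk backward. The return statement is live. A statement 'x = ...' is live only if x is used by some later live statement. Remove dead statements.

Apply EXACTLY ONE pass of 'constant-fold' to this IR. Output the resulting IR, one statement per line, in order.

Applying constant-fold statement-by-statement:
  [1] v = 0  (unchanged)
  [2] u = v  (unchanged)
  [3] x = u  (unchanged)
  [4] a = x  (unchanged)
  [5] z = a  (unchanged)
  [6] y = v - 0  -> y = v
  [7] c = v + v  (unchanged)
  [8] return x  (unchanged)
Result (8 stmts):
  v = 0
  u = v
  x = u
  a = x
  z = a
  y = v
  c = v + v
  return x

Answer: v = 0
u = v
x = u
a = x
z = a
y = v
c = v + v
return x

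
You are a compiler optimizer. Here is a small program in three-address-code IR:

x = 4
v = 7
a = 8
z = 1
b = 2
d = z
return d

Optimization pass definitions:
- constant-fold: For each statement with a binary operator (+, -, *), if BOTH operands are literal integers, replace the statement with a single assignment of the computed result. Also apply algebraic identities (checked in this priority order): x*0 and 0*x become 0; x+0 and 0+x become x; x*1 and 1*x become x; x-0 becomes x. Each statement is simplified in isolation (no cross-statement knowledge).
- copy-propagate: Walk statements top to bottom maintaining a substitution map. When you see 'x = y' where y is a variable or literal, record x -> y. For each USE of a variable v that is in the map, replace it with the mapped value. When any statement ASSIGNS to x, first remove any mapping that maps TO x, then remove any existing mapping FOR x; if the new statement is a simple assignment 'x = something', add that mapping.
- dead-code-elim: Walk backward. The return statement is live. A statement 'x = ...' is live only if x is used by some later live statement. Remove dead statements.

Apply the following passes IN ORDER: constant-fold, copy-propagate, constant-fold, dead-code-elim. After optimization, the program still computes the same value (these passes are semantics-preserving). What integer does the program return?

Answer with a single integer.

Answer: 1

Derivation:
Initial IR:
  x = 4
  v = 7
  a = 8
  z = 1
  b = 2
  d = z
  return d
After constant-fold (7 stmts):
  x = 4
  v = 7
  a = 8
  z = 1
  b = 2
  d = z
  return d
After copy-propagate (7 stmts):
  x = 4
  v = 7
  a = 8
  z = 1
  b = 2
  d = 1
  return 1
After constant-fold (7 stmts):
  x = 4
  v = 7
  a = 8
  z = 1
  b = 2
  d = 1
  return 1
After dead-code-elim (1 stmts):
  return 1
Evaluate:
  x = 4  =>  x = 4
  v = 7  =>  v = 7
  a = 8  =>  a = 8
  z = 1  =>  z = 1
  b = 2  =>  b = 2
  d = z  =>  d = 1
  return d = 1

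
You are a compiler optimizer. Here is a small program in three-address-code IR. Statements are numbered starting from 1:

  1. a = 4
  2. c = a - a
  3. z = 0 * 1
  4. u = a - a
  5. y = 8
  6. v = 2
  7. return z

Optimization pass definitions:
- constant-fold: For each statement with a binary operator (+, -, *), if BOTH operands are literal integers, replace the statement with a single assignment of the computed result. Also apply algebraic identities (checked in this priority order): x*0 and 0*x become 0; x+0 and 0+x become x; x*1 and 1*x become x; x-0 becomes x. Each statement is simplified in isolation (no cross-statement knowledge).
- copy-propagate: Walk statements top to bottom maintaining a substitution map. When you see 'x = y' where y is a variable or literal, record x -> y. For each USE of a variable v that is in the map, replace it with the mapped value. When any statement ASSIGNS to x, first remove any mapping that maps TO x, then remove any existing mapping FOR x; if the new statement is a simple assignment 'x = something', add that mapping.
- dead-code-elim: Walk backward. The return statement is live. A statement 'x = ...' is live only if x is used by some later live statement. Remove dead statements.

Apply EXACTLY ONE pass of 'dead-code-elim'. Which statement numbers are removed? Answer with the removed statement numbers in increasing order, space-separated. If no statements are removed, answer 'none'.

Backward liveness scan:
Stmt 1 'a = 4': DEAD (a not in live set [])
Stmt 2 'c = a - a': DEAD (c not in live set [])
Stmt 3 'z = 0 * 1': KEEP (z is live); live-in = []
Stmt 4 'u = a - a': DEAD (u not in live set ['z'])
Stmt 5 'y = 8': DEAD (y not in live set ['z'])
Stmt 6 'v = 2': DEAD (v not in live set ['z'])
Stmt 7 'return z': KEEP (return); live-in = ['z']
Removed statement numbers: [1, 2, 4, 5, 6]
Surviving IR:
  z = 0 * 1
  return z

Answer: 1 2 4 5 6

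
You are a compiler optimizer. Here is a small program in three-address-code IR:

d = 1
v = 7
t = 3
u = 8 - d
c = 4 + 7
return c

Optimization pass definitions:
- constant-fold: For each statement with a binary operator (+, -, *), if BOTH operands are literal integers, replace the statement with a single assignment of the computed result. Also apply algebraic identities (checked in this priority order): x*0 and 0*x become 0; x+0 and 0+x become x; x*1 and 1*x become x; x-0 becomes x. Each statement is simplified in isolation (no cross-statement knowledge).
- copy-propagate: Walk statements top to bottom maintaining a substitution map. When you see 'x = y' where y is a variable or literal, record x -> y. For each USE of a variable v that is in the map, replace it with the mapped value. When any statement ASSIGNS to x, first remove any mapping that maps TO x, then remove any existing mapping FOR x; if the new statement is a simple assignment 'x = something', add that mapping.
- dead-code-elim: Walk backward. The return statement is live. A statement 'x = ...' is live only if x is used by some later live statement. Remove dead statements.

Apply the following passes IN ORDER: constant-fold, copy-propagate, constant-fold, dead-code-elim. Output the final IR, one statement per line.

Answer: return 11

Derivation:
Initial IR:
  d = 1
  v = 7
  t = 3
  u = 8 - d
  c = 4 + 7
  return c
After constant-fold (6 stmts):
  d = 1
  v = 7
  t = 3
  u = 8 - d
  c = 11
  return c
After copy-propagate (6 stmts):
  d = 1
  v = 7
  t = 3
  u = 8 - 1
  c = 11
  return 11
After constant-fold (6 stmts):
  d = 1
  v = 7
  t = 3
  u = 7
  c = 11
  return 11
After dead-code-elim (1 stmts):
  return 11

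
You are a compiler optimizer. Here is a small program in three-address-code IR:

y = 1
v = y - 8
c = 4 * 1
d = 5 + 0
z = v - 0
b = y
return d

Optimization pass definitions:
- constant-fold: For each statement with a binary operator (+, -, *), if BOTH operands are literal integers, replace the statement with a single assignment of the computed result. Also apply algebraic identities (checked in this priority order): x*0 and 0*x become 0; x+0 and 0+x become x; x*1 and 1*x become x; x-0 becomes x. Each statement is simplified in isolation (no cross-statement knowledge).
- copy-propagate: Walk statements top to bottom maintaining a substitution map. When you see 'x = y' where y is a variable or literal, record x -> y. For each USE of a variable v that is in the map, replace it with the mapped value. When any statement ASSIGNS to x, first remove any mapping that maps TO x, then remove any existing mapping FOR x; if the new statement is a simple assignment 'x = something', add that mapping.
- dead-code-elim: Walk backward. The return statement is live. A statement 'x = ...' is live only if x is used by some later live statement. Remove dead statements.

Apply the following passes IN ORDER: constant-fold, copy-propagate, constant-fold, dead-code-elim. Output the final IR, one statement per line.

Initial IR:
  y = 1
  v = y - 8
  c = 4 * 1
  d = 5 + 0
  z = v - 0
  b = y
  return d
After constant-fold (7 stmts):
  y = 1
  v = y - 8
  c = 4
  d = 5
  z = v
  b = y
  return d
After copy-propagate (7 stmts):
  y = 1
  v = 1 - 8
  c = 4
  d = 5
  z = v
  b = 1
  return 5
After constant-fold (7 stmts):
  y = 1
  v = -7
  c = 4
  d = 5
  z = v
  b = 1
  return 5
After dead-code-elim (1 stmts):
  return 5

Answer: return 5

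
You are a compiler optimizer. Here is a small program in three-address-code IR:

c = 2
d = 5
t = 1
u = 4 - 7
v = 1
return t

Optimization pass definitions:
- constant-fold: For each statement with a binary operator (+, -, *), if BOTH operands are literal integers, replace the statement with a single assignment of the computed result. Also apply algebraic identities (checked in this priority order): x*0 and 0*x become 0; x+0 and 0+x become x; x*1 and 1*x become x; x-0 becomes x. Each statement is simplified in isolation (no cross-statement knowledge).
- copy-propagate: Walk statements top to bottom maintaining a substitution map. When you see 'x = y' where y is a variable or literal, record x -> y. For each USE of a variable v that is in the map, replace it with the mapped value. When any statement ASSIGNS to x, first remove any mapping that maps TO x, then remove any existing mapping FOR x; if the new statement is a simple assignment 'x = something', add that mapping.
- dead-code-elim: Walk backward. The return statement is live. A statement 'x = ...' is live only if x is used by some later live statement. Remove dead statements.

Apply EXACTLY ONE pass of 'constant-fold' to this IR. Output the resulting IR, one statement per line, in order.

Answer: c = 2
d = 5
t = 1
u = -3
v = 1
return t

Derivation:
Applying constant-fold statement-by-statement:
  [1] c = 2  (unchanged)
  [2] d = 5  (unchanged)
  [3] t = 1  (unchanged)
  [4] u = 4 - 7  -> u = -3
  [5] v = 1  (unchanged)
  [6] return t  (unchanged)
Result (6 stmts):
  c = 2
  d = 5
  t = 1
  u = -3
  v = 1
  return t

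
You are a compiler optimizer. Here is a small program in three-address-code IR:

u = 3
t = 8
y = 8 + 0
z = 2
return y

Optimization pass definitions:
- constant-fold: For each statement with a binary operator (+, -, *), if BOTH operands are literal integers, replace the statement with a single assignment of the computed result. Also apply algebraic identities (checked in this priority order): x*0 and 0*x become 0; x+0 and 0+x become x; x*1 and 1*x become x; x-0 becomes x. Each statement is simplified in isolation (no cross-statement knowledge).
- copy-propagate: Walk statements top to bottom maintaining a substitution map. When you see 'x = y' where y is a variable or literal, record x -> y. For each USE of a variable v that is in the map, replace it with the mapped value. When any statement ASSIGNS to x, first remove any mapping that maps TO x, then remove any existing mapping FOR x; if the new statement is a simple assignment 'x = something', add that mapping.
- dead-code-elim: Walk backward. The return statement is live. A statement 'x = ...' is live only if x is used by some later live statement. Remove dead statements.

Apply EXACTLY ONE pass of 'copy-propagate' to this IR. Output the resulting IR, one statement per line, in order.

Answer: u = 3
t = 8
y = 8 + 0
z = 2
return y

Derivation:
Applying copy-propagate statement-by-statement:
  [1] u = 3  (unchanged)
  [2] t = 8  (unchanged)
  [3] y = 8 + 0  (unchanged)
  [4] z = 2  (unchanged)
  [5] return y  (unchanged)
Result (5 stmts):
  u = 3
  t = 8
  y = 8 + 0
  z = 2
  return y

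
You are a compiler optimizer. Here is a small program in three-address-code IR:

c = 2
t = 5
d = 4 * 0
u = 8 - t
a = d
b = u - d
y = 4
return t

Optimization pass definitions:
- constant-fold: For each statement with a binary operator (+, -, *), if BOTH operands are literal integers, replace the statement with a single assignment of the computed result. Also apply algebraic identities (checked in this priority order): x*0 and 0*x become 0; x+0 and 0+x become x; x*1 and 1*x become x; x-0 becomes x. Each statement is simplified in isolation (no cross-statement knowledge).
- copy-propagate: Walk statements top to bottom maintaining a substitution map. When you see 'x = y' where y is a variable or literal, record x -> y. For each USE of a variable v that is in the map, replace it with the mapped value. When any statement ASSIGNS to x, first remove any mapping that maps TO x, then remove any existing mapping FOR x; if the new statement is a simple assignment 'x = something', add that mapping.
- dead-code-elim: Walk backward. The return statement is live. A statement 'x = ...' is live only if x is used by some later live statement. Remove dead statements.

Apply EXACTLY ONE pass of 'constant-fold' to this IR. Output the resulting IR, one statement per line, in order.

Applying constant-fold statement-by-statement:
  [1] c = 2  (unchanged)
  [2] t = 5  (unchanged)
  [3] d = 4 * 0  -> d = 0
  [4] u = 8 - t  (unchanged)
  [5] a = d  (unchanged)
  [6] b = u - d  (unchanged)
  [7] y = 4  (unchanged)
  [8] return t  (unchanged)
Result (8 stmts):
  c = 2
  t = 5
  d = 0
  u = 8 - t
  a = d
  b = u - d
  y = 4
  return t

Answer: c = 2
t = 5
d = 0
u = 8 - t
a = d
b = u - d
y = 4
return t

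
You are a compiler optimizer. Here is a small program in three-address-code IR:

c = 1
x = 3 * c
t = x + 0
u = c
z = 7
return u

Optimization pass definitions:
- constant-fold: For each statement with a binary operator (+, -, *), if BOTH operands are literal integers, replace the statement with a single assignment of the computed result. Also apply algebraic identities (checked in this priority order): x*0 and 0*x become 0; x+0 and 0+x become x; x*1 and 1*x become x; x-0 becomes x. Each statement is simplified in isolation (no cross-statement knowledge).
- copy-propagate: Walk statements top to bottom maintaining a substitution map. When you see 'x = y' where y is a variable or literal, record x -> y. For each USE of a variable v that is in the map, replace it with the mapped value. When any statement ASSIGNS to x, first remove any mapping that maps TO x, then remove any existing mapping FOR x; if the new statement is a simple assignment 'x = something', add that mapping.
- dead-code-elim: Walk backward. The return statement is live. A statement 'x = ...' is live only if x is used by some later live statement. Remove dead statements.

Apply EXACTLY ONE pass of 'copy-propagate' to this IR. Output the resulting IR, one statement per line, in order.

Answer: c = 1
x = 3 * 1
t = x + 0
u = 1
z = 7
return 1

Derivation:
Applying copy-propagate statement-by-statement:
  [1] c = 1  (unchanged)
  [2] x = 3 * c  -> x = 3 * 1
  [3] t = x + 0  (unchanged)
  [4] u = c  -> u = 1
  [5] z = 7  (unchanged)
  [6] return u  -> return 1
Result (6 stmts):
  c = 1
  x = 3 * 1
  t = x + 0
  u = 1
  z = 7
  return 1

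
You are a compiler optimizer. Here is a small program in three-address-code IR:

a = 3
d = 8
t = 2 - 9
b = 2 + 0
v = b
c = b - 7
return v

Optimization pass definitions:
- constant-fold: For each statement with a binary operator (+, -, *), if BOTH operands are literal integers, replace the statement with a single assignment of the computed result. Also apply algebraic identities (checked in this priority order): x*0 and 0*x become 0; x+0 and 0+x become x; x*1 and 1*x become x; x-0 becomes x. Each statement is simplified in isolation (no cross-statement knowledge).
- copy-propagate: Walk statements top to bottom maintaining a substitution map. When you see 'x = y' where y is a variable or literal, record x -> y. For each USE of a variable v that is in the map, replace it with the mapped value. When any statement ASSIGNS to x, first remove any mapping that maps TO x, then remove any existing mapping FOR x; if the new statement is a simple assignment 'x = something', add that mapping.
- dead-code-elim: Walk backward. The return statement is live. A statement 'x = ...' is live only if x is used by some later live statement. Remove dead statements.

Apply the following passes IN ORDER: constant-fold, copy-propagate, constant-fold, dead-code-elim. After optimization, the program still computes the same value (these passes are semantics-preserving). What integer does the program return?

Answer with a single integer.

Answer: 2

Derivation:
Initial IR:
  a = 3
  d = 8
  t = 2 - 9
  b = 2 + 0
  v = b
  c = b - 7
  return v
After constant-fold (7 stmts):
  a = 3
  d = 8
  t = -7
  b = 2
  v = b
  c = b - 7
  return v
After copy-propagate (7 stmts):
  a = 3
  d = 8
  t = -7
  b = 2
  v = 2
  c = 2 - 7
  return 2
After constant-fold (7 stmts):
  a = 3
  d = 8
  t = -7
  b = 2
  v = 2
  c = -5
  return 2
After dead-code-elim (1 stmts):
  return 2
Evaluate:
  a = 3  =>  a = 3
  d = 8  =>  d = 8
  t = 2 - 9  =>  t = -7
  b = 2 + 0  =>  b = 2
  v = b  =>  v = 2
  c = b - 7  =>  c = -5
  return v = 2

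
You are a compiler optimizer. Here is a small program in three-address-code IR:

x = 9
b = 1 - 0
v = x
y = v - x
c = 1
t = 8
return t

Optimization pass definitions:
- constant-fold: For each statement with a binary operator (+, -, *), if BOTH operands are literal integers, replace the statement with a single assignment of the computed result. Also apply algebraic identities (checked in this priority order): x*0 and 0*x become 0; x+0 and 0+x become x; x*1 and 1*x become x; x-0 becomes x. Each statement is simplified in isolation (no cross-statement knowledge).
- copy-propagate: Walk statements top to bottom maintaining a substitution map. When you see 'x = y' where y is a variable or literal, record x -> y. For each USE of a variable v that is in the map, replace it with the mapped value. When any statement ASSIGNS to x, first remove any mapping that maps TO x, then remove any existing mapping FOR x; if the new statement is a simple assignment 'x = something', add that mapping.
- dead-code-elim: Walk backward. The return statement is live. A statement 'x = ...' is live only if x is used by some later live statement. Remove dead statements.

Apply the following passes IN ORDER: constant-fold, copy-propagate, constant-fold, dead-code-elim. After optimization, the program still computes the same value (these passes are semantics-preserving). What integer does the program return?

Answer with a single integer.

Answer: 8

Derivation:
Initial IR:
  x = 9
  b = 1 - 0
  v = x
  y = v - x
  c = 1
  t = 8
  return t
After constant-fold (7 stmts):
  x = 9
  b = 1
  v = x
  y = v - x
  c = 1
  t = 8
  return t
After copy-propagate (7 stmts):
  x = 9
  b = 1
  v = 9
  y = 9 - 9
  c = 1
  t = 8
  return 8
After constant-fold (7 stmts):
  x = 9
  b = 1
  v = 9
  y = 0
  c = 1
  t = 8
  return 8
After dead-code-elim (1 stmts):
  return 8
Evaluate:
  x = 9  =>  x = 9
  b = 1 - 0  =>  b = 1
  v = x  =>  v = 9
  y = v - x  =>  y = 0
  c = 1  =>  c = 1
  t = 8  =>  t = 8
  return t = 8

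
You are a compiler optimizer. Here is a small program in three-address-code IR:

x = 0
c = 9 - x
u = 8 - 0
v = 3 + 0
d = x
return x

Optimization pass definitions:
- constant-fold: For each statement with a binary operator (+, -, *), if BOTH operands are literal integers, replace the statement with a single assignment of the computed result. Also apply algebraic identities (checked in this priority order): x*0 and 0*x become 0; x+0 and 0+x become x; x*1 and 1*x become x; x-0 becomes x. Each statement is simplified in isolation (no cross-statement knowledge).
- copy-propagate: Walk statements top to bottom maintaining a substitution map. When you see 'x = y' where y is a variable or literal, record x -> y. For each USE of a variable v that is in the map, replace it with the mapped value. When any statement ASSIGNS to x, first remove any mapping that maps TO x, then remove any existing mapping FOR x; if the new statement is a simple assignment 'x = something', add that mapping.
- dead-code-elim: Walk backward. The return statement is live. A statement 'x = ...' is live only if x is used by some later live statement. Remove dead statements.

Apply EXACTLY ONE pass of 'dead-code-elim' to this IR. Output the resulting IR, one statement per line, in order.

Applying dead-code-elim statement-by-statement:
  [6] return x  -> KEEP (return); live=['x']
  [5] d = x  -> DEAD (d not live)
  [4] v = 3 + 0  -> DEAD (v not live)
  [3] u = 8 - 0  -> DEAD (u not live)
  [2] c = 9 - x  -> DEAD (c not live)
  [1] x = 0  -> KEEP; live=[]
Result (2 stmts):
  x = 0
  return x

Answer: x = 0
return x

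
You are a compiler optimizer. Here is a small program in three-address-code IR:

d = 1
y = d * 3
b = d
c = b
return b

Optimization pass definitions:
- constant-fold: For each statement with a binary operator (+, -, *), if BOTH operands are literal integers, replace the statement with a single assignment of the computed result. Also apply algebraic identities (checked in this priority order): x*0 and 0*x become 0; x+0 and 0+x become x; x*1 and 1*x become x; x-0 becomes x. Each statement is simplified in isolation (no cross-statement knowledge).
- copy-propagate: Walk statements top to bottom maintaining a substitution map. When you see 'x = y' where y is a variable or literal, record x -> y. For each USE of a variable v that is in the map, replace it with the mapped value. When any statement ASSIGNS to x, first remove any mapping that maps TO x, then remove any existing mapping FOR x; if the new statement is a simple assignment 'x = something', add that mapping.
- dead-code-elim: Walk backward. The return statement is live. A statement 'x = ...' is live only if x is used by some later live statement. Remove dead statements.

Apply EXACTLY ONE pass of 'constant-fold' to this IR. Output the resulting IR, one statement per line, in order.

Answer: d = 1
y = d * 3
b = d
c = b
return b

Derivation:
Applying constant-fold statement-by-statement:
  [1] d = 1  (unchanged)
  [2] y = d * 3  (unchanged)
  [3] b = d  (unchanged)
  [4] c = b  (unchanged)
  [5] return b  (unchanged)
Result (5 stmts):
  d = 1
  y = d * 3
  b = d
  c = b
  return b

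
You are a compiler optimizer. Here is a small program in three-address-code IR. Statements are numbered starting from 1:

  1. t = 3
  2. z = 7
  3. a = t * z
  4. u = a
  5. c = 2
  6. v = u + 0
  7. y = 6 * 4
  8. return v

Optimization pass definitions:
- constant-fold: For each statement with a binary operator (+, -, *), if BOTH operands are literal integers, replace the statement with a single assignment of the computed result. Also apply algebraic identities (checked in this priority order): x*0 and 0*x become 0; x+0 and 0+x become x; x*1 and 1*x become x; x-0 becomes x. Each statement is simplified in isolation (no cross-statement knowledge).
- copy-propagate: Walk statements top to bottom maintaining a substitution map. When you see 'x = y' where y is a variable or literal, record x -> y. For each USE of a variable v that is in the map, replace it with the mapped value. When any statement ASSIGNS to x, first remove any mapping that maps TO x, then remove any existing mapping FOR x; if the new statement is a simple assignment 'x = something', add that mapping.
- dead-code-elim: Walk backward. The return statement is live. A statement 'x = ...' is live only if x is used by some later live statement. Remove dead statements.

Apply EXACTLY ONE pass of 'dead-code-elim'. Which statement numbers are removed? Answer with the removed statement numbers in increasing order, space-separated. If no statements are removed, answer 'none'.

Answer: 5 7

Derivation:
Backward liveness scan:
Stmt 1 't = 3': KEEP (t is live); live-in = []
Stmt 2 'z = 7': KEEP (z is live); live-in = ['t']
Stmt 3 'a = t * z': KEEP (a is live); live-in = ['t', 'z']
Stmt 4 'u = a': KEEP (u is live); live-in = ['a']
Stmt 5 'c = 2': DEAD (c not in live set ['u'])
Stmt 6 'v = u + 0': KEEP (v is live); live-in = ['u']
Stmt 7 'y = 6 * 4': DEAD (y not in live set ['v'])
Stmt 8 'return v': KEEP (return); live-in = ['v']
Removed statement numbers: [5, 7]
Surviving IR:
  t = 3
  z = 7
  a = t * z
  u = a
  v = u + 0
  return v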